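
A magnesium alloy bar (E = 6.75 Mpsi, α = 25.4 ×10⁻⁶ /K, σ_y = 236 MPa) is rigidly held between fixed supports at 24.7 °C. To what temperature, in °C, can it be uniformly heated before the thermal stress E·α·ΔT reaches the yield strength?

224 °C

E = 6.75 Mpsi = 46.54 GPa.
E·α·ΔT = 236.0 MPa ⇒ ΔT = 236.0 / (46.54×10³ × 25.4×10⁻⁶) = 199.6 K.
T = 24.7 + 199.6 = 224.3 °C.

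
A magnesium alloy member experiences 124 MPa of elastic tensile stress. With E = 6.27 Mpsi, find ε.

E = 6.27 Mpsi = 43.23 GPa = 43230 MPa.
ε = σ/E = 124 / 43230 = 2.87×10⁻³.

2.87×10⁻³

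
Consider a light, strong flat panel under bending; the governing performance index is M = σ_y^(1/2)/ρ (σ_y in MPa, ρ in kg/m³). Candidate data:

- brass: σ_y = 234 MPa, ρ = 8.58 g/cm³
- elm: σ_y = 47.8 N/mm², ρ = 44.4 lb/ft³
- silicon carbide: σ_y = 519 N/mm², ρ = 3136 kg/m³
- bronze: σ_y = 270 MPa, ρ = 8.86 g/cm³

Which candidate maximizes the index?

Putting every candidate on a common basis:
  brass: σ_y = 234.0 MPa, ρ = 8580 kg/m³
  elm: σ_y = 47.80 MPa, ρ = 711.2 kg/m³
  silicon carbide: σ_y = 519.0 MPa, ρ = 3136 kg/m³
  bronze: σ_y = 270.0 MPa, ρ = 8860 kg/m³
  elm: M = 9.72×10⁻³
  silicon carbide: M = 7.26×10⁻³
  bronze: M = 1.85×10⁻³
  brass: M = 1.78×10⁻³
The maximum is for elm.

elm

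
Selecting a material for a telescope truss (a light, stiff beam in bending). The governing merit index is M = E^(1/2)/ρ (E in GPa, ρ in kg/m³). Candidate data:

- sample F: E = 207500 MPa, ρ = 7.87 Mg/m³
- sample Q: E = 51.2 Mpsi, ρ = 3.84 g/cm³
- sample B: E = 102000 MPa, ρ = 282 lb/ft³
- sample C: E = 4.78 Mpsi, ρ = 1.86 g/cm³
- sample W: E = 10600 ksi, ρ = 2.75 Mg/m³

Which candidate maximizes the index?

After converting to SI:
  sample F: E = 207.5 GPa, ρ = 7870 kg/m³
  sample Q: E = 353.0 GPa, ρ = 3840 kg/m³
  sample B: E = 102.0 GPa, ρ = 4517 kg/m³
  sample C: E = 32.96 GPa, ρ = 1860 kg/m³
  sample W: E = 73.08 GPa, ρ = 2750 kg/m³
  sample Q: M = 4.89×10⁻³
  sample W: M = 3.11×10⁻³
  sample C: M = 3.09×10⁻³
  sample B: M = 2.24×10⁻³
  sample F: M = 1.83×10⁻³
Highest index: sample Q.

sample Q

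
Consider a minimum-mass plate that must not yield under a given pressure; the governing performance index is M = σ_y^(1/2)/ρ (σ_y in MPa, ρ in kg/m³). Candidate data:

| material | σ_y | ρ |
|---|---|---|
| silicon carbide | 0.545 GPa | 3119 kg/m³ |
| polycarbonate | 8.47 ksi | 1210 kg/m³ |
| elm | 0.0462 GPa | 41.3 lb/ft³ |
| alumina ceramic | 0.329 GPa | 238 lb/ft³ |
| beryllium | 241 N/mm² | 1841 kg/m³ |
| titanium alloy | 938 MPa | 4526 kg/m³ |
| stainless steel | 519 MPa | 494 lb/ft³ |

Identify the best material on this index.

After converting to SI:
  silicon carbide: σ_y = 545.0 MPa, ρ = 3119 kg/m³
  polycarbonate: σ_y = 58.40 MPa, ρ = 1210 kg/m³
  elm: σ_y = 46.20 MPa, ρ = 661.6 kg/m³
  alumina ceramic: σ_y = 329.0 MPa, ρ = 3812 kg/m³
  beryllium: σ_y = 241.0 MPa, ρ = 1841 kg/m³
  titanium alloy: σ_y = 938.0 MPa, ρ = 4526 kg/m³
  stainless steel: σ_y = 519.0 MPa, ρ = 7913 kg/m³
  elm: M = 10.3×10⁻³
  beryllium: M = 8.43×10⁻³
  silicon carbide: M = 7.48×10⁻³
  titanium alloy: M = 6.77×10⁻³
  polycarbonate: M = 6.32×10⁻³
  alumina ceramic: M = 4.76×10⁻³
  stainless steel: M = 2.88×10⁻³
The maximum is for elm.

elm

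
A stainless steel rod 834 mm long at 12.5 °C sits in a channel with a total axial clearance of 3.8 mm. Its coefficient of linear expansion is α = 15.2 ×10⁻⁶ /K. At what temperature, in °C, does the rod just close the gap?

312 °C

α·L₀·ΔT = 3.8 mm ⇒ ΔT = 3.8 / (15.2×10⁻⁶ × 834.0) = 299.8 K.
T = 12.5 + 299.8 = 312.3 °C.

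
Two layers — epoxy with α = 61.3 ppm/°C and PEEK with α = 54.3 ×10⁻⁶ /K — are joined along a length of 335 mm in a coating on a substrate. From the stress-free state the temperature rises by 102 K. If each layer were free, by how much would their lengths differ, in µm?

Δα = |61.3 − 54.3|×10⁻⁶/K = 7.00×10⁻⁶/K.
ΔL_mismatch = Δα·L·ΔT = 7.00×10⁻⁶ × 335.0 mm × 102.0 K = 239 µm.

239 µm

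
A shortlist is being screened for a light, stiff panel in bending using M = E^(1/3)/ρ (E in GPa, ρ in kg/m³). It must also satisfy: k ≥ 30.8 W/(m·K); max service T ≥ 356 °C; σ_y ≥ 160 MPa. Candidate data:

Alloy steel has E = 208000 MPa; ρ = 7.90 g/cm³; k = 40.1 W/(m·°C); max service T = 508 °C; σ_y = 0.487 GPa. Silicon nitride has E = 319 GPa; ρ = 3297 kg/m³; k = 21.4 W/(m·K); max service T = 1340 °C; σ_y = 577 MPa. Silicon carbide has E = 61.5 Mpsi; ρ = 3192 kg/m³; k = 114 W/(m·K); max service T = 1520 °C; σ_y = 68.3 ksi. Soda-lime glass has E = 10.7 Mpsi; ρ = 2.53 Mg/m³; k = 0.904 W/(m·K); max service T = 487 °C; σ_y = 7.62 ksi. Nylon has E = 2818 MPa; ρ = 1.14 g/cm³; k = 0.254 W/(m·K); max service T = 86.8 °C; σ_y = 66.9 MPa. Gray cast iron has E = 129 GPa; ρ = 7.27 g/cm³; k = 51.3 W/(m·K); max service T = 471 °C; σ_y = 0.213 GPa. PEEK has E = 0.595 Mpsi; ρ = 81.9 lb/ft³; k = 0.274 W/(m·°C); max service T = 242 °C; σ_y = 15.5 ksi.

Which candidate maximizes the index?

Screen on constraints: k ≥ 30.8 W/(m·K); max service T ≥ 356 °C; σ_y ≥ 160 MPa. Survivors: alloy steel, silicon carbide, gray cast iron.
Convert each candidate to consistent units, then evaluate M:
  alloy steel: E = 208.0 GPa, ρ = 7900 kg/m³
  silicon carbide: E = 424.0 GPa, ρ = 3192 kg/m³
  gray cast iron: E = 129.0 GPa, ρ = 7270 kg/m³
  silicon carbide: M = 2.35×10⁻³
  alloy steel: M = 0.750×10⁻³
  gray cast iron: M = 0.695×10⁻³
Highest index: silicon carbide.

silicon carbide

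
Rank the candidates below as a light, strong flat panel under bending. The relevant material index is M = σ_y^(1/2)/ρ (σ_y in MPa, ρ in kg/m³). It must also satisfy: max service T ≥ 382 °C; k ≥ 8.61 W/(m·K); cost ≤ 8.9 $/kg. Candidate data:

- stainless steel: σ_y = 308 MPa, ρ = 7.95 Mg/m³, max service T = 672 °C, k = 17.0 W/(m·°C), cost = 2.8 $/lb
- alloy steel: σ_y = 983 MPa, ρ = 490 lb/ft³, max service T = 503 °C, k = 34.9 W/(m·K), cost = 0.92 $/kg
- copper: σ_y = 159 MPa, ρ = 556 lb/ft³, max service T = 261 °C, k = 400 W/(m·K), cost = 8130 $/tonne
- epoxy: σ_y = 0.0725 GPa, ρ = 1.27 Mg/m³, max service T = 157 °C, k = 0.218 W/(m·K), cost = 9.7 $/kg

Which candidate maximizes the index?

alloy steel

Screen on constraints: max service T ≥ 382 °C; k ≥ 8.61 W/(m·K); cost ≤ 8.9 $/kg. Survivors: stainless steel, alloy steel.
Convert each candidate to consistent units, then evaluate M:
  stainless steel: σ_y = 308.0 MPa, ρ = 7950 kg/m³
  alloy steel: σ_y = 983.0 MPa, ρ = 7849 kg/m³
  alloy steel: M = 3.99×10⁻³
  stainless steel: M = 2.21×10⁻³
The maximum is for alloy steel.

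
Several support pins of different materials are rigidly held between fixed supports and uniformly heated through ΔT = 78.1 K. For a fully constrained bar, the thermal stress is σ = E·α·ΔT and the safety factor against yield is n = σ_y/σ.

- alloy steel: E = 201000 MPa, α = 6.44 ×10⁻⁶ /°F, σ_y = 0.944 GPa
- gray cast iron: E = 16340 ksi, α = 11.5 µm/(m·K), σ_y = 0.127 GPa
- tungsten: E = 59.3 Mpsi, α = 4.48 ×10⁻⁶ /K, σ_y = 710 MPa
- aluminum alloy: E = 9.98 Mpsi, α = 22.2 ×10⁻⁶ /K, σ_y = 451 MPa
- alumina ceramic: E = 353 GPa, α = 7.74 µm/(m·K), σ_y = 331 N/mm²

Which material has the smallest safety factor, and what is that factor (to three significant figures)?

gray cast iron, n = 1.26

Converting E to GPa, α to ×10⁻⁶/K, σ_y to MPa, then σ and n for each:
  alloy steel: E = 201.0, α = 11.6, σ_y = 944.0 → σ = 182 MPa, n = 5.19
  gray cast iron: E = 112.7, α = 11.5, σ_y = 127.0 → σ = 101 MPa, n = 1.26
  tungsten: E = 408.9, α = 4.48, σ_y = 710.0 → σ = 143 MPa, n = 4.96
  aluminum alloy: E = 68.81, α = 22.2, σ_y = 451.0 → σ = 119 MPa, n = 3.78
  alumina ceramic: E = 353.0, α = 7.74, σ_y = 331.0 → σ = 213 MPa, n = 1.55
Gray cast iron has the lowest safety factor, n = 1.26.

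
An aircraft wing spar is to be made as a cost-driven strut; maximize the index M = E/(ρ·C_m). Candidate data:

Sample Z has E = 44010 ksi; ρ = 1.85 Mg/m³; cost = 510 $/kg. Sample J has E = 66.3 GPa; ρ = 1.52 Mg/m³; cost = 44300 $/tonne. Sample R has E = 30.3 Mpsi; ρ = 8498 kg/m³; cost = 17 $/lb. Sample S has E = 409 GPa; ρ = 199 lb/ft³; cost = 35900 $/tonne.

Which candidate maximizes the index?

sample S

Putting every candidate on a common basis:
  sample Z: E = 303.4 GPa, ρ = 1850 kg/m³, cost = 510.0 $/kg
  sample J: E = 66.30 GPa, ρ = 1520 kg/m³, cost = 44.30 $/kg
  sample R: E = 208.9 GPa, ρ = 8498 kg/m³, cost = 37.48 $/kg
  sample S: E = 409.0 GPa, ρ = 3188 kg/m³, cost = 35.90 $/kg
  sample S: M = 3.57 MN·m per $
  sample J: M = 0.985 MN·m per $
  sample R: M = 0.656 MN·m per $
  sample Z: M = 0.322 MN·m per $
Sample S has the largest M.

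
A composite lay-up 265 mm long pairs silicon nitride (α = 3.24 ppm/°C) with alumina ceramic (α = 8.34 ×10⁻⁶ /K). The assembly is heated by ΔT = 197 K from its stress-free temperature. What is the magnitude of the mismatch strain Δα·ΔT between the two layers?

1.00×10⁻³

Δα = |3.24 − 8.34|×10⁻⁶/K = 5.10×10⁻⁶/K.
Mismatch strain = Δα·ΔT = 5.10×10⁻⁶ × 197.0 = 1.00×10⁻³.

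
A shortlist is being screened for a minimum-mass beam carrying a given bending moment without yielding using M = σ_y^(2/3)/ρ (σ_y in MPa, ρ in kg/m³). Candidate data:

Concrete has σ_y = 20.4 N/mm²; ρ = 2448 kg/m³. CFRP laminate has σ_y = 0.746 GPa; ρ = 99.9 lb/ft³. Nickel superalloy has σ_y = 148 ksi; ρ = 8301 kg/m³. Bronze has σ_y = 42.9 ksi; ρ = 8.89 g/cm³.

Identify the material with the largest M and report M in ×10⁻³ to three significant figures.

CFRP laminate, M = 51.4×10⁻³

Putting every candidate on a common basis:
  concrete: σ_y = 20.40 MPa, ρ = 2448 kg/m³
  CFRP laminate: σ_y = 746.0 MPa, ρ = 1600 kg/m³
  nickel superalloy: σ_y = 1020 MPa, ρ = 8301 kg/m³
  bronze: σ_y = 295.8 MPa, ρ = 8890 kg/m³
  CFRP laminate: M = 51.4×10⁻³
  nickel superalloy: M = 12.2×10⁻³
  bronze: M = 4.99×10⁻³
  concrete: M = 3.05×10⁻³
Highest index: CFRP laminate.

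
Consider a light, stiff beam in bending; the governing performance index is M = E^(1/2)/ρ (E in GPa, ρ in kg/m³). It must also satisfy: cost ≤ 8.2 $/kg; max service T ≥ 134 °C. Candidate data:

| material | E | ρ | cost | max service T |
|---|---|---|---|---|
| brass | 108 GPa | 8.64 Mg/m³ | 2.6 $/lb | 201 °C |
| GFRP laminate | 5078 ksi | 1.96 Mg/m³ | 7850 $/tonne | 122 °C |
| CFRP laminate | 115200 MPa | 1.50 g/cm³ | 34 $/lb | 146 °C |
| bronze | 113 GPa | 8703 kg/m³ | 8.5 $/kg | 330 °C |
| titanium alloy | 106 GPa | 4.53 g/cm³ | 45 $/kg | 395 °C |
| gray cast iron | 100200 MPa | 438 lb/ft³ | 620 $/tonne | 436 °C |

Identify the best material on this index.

Screen on constraints: cost ≤ 8.2 $/kg; max service T ≥ 134 °C. Survivors: brass, gray cast iron.
Convert each candidate to consistent units, then evaluate M:
  brass: E = 108.0 GPa, ρ = 8640 kg/m³
  gray cast iron: E = 100.2 GPa, ρ = 7016 kg/m³
  gray cast iron: M = 1.43×10⁻³
  brass: M = 1.20×10⁻³
The maximum is for gray cast iron.

gray cast iron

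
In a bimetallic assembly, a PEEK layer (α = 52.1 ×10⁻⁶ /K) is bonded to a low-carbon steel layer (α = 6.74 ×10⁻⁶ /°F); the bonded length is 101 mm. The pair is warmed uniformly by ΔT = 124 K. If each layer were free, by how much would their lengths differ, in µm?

501 µm

low-carbon steel: α = 6.74×10⁻⁶/°F × 9/5 = 12.1×10⁻⁶/K.
Δα = |52.1 − 12.1|×10⁻⁶/K = 40.0×10⁻⁶/K.
ΔL_mismatch = Δα·L·ΔT = 40.0×10⁻⁶ × 101.0 mm × 124.0 K = 501 µm.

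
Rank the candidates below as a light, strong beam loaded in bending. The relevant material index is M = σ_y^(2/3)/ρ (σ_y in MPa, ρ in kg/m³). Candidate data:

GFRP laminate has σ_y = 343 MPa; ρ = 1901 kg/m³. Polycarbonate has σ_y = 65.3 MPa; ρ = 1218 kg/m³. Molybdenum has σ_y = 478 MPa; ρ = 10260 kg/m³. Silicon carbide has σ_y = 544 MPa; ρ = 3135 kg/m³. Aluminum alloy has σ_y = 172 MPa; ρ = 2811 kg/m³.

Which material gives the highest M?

GFRP laminate

Per-candidate index values:
  GFRP laminate: M = 25.8×10⁻³
  silicon carbide: M = 21.3×10⁻³
  polycarbonate: M = 13.3×10⁻³
  aluminum alloy: M = 11.0×10⁻³
  molybdenum: M = 5.96×10⁻³
Highest index: GFRP laminate.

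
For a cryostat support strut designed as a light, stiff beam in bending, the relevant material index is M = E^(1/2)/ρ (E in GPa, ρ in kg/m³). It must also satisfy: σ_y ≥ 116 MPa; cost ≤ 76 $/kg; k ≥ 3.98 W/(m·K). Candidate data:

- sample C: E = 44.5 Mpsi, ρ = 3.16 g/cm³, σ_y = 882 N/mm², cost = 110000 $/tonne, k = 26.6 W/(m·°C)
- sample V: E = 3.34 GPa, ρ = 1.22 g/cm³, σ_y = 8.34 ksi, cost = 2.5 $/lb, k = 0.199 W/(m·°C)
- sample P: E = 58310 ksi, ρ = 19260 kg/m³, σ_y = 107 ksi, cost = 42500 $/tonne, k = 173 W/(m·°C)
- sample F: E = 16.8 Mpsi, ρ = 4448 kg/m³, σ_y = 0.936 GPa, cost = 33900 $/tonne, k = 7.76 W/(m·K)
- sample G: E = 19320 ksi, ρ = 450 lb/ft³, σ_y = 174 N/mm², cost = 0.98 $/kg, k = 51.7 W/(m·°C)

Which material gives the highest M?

Screen on constraints: σ_y ≥ 116 MPa; cost ≤ 76 $/kg; k ≥ 3.98 W/(m·K). Survivors: sample P, sample F, sample G.
Putting every candidate on a common basis:
  sample P: E = 402.0 GPa, ρ = 19260 kg/m³
  sample F: E = 115.8 GPa, ρ = 4448 kg/m³
  sample G: E = 133.2 GPa, ρ = 7208 kg/m³
  sample F: M = 2.42×10⁻³
  sample G: M = 1.60×10⁻³
  sample P: M = 1.04×10⁻³
Highest index: sample F.

sample F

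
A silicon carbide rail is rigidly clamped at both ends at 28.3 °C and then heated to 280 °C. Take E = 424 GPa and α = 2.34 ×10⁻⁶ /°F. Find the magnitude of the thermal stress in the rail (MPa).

α = 2.34×10⁻⁶/°F × 9/5 = 4.21×10⁻⁶/K.
ΔT = 251.7 K. Constrained thermal stress σ = E·α·ΔT = 424.0×10³ MPa × 4.21×10⁻⁶ × 251.7 = 450 MPa (compressive).

450 MPa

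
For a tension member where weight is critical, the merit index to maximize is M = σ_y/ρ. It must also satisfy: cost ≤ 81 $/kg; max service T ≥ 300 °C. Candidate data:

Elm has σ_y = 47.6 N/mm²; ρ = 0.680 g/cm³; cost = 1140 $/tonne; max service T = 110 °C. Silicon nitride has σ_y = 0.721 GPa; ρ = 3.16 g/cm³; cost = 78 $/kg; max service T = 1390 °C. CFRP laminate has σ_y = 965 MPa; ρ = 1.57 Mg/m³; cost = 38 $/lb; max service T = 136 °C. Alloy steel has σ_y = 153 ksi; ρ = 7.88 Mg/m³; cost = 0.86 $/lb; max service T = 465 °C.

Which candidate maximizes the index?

silicon nitride

Screen on constraints: cost ≤ 81 $/kg; max service T ≥ 300 °C. Survivors: silicon nitride, alloy steel.
After converting to SI:
  silicon nitride: σ_y = 721.0 MPa, ρ = 3160 kg/m³
  alloy steel: σ_y = 1055 MPa, ρ = 7880 kg/m³
  silicon nitride: M = 228 kN·m/kg
  alloy steel: M = 134 kN·m/kg
Silicon nitride ranks first.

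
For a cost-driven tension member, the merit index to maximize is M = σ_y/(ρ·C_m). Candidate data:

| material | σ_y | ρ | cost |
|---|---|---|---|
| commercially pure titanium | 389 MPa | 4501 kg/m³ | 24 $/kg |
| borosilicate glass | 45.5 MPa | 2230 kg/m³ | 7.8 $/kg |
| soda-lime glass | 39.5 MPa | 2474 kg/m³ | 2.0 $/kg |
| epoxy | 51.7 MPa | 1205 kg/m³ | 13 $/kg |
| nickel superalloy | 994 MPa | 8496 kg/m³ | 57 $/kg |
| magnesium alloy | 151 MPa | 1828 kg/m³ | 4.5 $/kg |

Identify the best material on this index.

Computing M directly (units already consistent):
  magnesium alloy: M = 18.4 kN·m per $
  soda-lime glass: M = 7.98 kN·m per $
  commercially pure titanium: M = 3.60 kN·m per $
  epoxy: M = 3.30 kN·m per $
  borosilicate glass: M = 2.62 kN·m per $
  nickel superalloy: M = 2.05 kN·m per $
Magnesium alloy has the largest M.

magnesium alloy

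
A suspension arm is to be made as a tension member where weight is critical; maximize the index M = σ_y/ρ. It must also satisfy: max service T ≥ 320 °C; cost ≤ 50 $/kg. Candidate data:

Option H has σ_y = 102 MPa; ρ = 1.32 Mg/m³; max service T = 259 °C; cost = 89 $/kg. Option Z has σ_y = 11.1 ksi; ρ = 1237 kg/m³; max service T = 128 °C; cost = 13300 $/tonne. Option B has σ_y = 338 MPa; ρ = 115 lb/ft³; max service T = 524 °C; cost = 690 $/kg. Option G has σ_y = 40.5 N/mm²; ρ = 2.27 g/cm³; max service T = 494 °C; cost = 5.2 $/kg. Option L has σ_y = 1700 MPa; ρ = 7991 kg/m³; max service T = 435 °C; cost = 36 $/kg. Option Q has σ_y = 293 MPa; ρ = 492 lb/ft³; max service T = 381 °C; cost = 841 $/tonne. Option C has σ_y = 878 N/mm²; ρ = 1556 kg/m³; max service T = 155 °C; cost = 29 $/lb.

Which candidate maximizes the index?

Screen on constraints: max service T ≥ 320 °C; cost ≤ 50 $/kg. Survivors: option G, option L, option Q.
After converting to SI:
  option G: σ_y = 40.50 MPa, ρ = 2270 kg/m³
  option L: σ_y = 1700 MPa, ρ = 7991 kg/m³
  option Q: σ_y = 293.0 MPa, ρ = 7881 kg/m³
  option L: M = 213 kN·m/kg
  option Q: M = 37.2 kN·m/kg
  option G: M = 17.8 kN·m/kg
The maximum is for option L.

option L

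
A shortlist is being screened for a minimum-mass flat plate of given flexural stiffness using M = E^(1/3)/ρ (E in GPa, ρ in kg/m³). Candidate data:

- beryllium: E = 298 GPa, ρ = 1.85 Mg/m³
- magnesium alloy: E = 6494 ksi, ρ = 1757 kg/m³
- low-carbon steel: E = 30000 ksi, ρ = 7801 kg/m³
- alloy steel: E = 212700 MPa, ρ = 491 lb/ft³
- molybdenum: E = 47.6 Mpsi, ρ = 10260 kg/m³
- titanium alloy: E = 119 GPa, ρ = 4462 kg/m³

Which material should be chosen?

In SI units:
  beryllium: E = 298.0 GPa, ρ = 1850 kg/m³
  magnesium alloy: E = 44.77 GPa, ρ = 1757 kg/m³
  low-carbon steel: E = 206.8 GPa, ρ = 7801 kg/m³
  alloy steel: E = 212.7 GPa, ρ = 7865 kg/m³
  molybdenum: E = 328.2 GPa, ρ = 10260 kg/m³
  titanium alloy: E = 119.0 GPa, ρ = 4462 kg/m³
  beryllium: M = 3.61×10⁻³
  magnesium alloy: M = 2.02×10⁻³
  titanium alloy: M = 1.10×10⁻³
  alloy steel: M = 0.759×10⁻³
  low-carbon steel: M = 0.758×10⁻³
  molybdenum: M = 0.672×10⁻³
Highest index: beryllium.

beryllium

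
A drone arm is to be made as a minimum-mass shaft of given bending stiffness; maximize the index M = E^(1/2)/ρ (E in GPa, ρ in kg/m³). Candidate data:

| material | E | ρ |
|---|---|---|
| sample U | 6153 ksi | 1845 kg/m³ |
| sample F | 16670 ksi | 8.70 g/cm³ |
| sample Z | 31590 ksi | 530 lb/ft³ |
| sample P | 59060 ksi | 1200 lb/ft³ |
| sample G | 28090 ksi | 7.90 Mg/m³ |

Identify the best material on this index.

Putting every candidate on a common basis:
  sample U: E = 42.42 GPa, ρ = 1845 kg/m³
  sample F: E = 114.9 GPa, ρ = 8700 kg/m³
  sample Z: E = 217.8 GPa, ρ = 8490 kg/m³
  sample P: E = 407.2 GPa, ρ = 19220 kg/m³
  sample G: E = 193.7 GPa, ρ = 7900 kg/m³
  sample U: M = 3.53×10⁻³
  sample G: M = 1.76×10⁻³
  sample Z: M = 1.74×10⁻³
  sample F: M = 1.23×10⁻³
  sample P: M = 1.05×10⁻³
The maximum is for sample U.

sample U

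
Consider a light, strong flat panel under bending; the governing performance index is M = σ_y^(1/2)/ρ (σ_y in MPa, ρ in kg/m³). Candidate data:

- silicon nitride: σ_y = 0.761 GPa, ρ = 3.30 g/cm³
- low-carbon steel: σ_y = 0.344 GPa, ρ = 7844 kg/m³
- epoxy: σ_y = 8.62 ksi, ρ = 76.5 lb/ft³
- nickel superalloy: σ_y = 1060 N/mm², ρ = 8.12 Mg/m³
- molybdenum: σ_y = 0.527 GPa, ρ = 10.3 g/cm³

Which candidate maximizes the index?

silicon nitride

In SI units:
  silicon nitride: σ_y = 761.0 MPa, ρ = 3300 kg/m³
  low-carbon steel: σ_y = 344.0 MPa, ρ = 7844 kg/m³
  epoxy: σ_y = 59.43 MPa, ρ = 1225 kg/m³
  nickel superalloy: σ_y = 1060 MPa, ρ = 8120 kg/m³
  molybdenum: σ_y = 527.0 MPa, ρ = 10300 kg/m³
  silicon nitride: M = 8.36×10⁻³
  epoxy: M = 6.29×10⁻³
  nickel superalloy: M = 4.01×10⁻³
  low-carbon steel: M = 2.36×10⁻³
  molybdenum: M = 2.23×10⁻³
Silicon nitride has the largest M.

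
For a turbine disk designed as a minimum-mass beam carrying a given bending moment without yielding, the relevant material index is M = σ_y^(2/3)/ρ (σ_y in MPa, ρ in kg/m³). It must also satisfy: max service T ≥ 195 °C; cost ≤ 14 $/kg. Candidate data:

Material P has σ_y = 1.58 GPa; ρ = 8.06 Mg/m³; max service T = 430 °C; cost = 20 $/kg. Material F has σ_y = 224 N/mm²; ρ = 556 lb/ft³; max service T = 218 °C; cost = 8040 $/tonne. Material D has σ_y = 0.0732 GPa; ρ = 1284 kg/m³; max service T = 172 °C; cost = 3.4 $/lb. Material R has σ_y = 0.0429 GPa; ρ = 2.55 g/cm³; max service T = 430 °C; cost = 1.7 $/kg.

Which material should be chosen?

Screen on constraints: max service T ≥ 195 °C; cost ≤ 14 $/kg. Survivors: material F, material R.
After converting to SI:
  material F: σ_y = 224.0 MPa, ρ = 8906 kg/m³
  material R: σ_y = 42.90 MPa, ρ = 2550 kg/m³
  material R: M = 4.81×10⁻³
  material F: M = 4.14×10⁻³
Highest index: material R.

material R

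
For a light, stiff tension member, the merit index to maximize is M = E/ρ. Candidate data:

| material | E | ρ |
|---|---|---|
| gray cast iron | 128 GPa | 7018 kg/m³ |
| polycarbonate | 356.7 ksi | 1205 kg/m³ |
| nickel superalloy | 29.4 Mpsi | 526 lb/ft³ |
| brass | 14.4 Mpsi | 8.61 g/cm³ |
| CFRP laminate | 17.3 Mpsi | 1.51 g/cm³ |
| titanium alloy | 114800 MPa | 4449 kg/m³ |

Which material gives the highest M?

CFRP laminate

Putting every candidate on a common basis:
  gray cast iron: E = 128.0 GPa, ρ = 7018 kg/m³
  polycarbonate: E = 2.459 GPa, ρ = 1205 kg/m³
  nickel superalloy: E = 202.7 GPa, ρ = 8426 kg/m³
  brass: E = 99.28 GPa, ρ = 8610 kg/m³
  CFRP laminate: E = 119.3 GPa, ρ = 1510 kg/m³
  titanium alloy: E = 114.8 GPa, ρ = 4449 kg/m³
  CFRP laminate: M = 79.0 MN·m/kg
  titanium alloy: M = 25.8 MN·m/kg
  nickel superalloy: M = 24.1 MN·m/kg
  gray cast iron: M = 18.2 MN·m/kg
  brass: M = 11.5 MN·m/kg
  polycarbonate: M = 2.04 MN·m/kg
The maximum is for CFRP laminate.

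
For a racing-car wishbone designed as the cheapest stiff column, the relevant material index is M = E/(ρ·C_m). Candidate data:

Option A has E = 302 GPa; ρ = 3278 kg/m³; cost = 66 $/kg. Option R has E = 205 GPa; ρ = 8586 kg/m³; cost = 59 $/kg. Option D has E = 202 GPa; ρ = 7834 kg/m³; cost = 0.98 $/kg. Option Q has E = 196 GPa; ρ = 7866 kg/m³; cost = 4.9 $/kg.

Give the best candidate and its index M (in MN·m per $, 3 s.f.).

Per-candidate index values:
  option D: M = 26.3 MN·m per $
  option Q: M = 5.09 MN·m per $
  option A: M = 1.40 MN·m per $
  option R: M = 0.405 MN·m per $
Highest index: option D.

option D, M = 26.3 MN·m per $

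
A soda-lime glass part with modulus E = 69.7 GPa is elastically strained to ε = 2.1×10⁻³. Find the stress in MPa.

146 MPa

σ = E·ε = 69700 MPa × 2.1×10⁻³ = 146 MPa.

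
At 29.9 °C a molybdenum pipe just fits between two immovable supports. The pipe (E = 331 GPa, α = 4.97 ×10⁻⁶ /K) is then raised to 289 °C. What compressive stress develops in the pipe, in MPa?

426 MPa

ΔT = 259.1 K. Constrained thermal stress σ = E·α·ΔT = 331.0×10³ MPa × 4.97×10⁻⁶ × 259.1 = 426 MPa (compressive).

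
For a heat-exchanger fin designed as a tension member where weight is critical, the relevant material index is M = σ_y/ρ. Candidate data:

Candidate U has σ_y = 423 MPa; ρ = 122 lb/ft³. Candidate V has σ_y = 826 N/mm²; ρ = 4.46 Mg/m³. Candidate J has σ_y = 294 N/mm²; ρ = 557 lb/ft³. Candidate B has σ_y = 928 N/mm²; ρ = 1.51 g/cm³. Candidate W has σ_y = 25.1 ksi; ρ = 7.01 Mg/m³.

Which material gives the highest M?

candidate B

In SI units:
  candidate U: σ_y = 423.0 MPa, ρ = 1954 kg/m³
  candidate V: σ_y = 826.0 MPa, ρ = 4460 kg/m³
  candidate J: σ_y = 294.0 MPa, ρ = 8922 kg/m³
  candidate B: σ_y = 928.0 MPa, ρ = 1510 kg/m³
  candidate W: σ_y = 173.1 MPa, ρ = 7010 kg/m³
  candidate B: M = 615 kN·m/kg
  candidate U: M = 216 kN·m/kg
  candidate V: M = 185 kN·m/kg
  candidate J: M = 33.0 kN·m/kg
  candidate W: M = 24.7 kN·m/kg
Candidate B has the largest M.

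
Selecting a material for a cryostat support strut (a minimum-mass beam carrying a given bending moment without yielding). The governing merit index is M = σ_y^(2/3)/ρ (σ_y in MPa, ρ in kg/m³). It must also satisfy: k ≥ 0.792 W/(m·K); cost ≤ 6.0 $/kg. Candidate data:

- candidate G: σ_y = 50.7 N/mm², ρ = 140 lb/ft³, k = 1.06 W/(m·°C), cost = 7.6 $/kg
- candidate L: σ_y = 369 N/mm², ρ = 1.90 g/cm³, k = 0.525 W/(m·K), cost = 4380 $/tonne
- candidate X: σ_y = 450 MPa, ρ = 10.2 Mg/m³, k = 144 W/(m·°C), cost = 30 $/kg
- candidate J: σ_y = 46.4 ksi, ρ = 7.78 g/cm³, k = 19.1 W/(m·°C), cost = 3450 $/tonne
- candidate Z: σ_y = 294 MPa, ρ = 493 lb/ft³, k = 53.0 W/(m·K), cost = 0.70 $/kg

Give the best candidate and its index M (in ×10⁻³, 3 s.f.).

candidate J, M = 6.01×10⁻³

Screen on constraints: k ≥ 0.792 W/(m·K); cost ≤ 6.0 $/kg. Survivors: candidate J, candidate Z.
After converting to SI:
  candidate J: σ_y = 319.9 MPa, ρ = 7780 kg/m³
  candidate Z: σ_y = 294.0 MPa, ρ = 7897 kg/m³
  candidate J: M = 6.01×10⁻³
  candidate Z: M = 5.60×10⁻³
Highest index: candidate J.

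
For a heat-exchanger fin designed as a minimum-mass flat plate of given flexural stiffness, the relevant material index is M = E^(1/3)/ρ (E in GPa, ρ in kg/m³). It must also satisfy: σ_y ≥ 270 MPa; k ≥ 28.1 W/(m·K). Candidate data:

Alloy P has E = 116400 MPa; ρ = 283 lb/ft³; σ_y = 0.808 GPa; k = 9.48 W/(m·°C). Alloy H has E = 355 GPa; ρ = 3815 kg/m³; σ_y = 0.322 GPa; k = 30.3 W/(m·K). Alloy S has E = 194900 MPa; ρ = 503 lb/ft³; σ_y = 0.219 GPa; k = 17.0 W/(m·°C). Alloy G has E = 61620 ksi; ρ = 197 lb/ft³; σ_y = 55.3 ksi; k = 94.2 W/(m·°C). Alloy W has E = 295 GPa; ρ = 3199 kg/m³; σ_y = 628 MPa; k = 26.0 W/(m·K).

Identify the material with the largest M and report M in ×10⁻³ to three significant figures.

Screen on constraints: σ_y ≥ 270 MPa; k ≥ 28.1 W/(m·K). Survivors: alloy H, alloy G.
Putting every candidate on a common basis:
  alloy H: E = 355.0 GPa, ρ = 3815 kg/m³
  alloy G: E = 424.9 GPa, ρ = 3156 kg/m³
  alloy G: M = 2.38×10⁻³
  alloy H: M = 1.86×10⁻³
Alloy G has the largest M.

alloy G, M = 2.38×10⁻³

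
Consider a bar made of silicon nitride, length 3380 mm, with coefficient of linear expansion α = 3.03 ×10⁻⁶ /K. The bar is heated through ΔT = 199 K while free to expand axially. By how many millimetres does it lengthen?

2.04 mm

ΔL = α·L₀·ΔT = 3.03×10⁻⁶ × 3380 mm × 199.0 K = 2.04 mm.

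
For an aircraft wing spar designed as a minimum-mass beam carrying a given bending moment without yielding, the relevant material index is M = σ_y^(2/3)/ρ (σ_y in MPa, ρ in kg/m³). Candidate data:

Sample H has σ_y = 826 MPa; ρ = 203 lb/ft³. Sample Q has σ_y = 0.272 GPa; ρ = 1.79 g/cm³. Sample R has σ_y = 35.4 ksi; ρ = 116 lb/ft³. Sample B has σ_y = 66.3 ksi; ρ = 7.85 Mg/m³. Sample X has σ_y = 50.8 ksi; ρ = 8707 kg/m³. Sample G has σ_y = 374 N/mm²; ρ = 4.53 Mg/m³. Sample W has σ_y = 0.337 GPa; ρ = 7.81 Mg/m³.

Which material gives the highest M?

sample H

In SI units:
  sample H: σ_y = 826.0 MPa, ρ = 3252 kg/m³
  sample Q: σ_y = 272.0 MPa, ρ = 1790 kg/m³
  sample R: σ_y = 244.1 MPa, ρ = 1858 kg/m³
  sample B: σ_y = 457.1 MPa, ρ = 7850 kg/m³
  sample X: σ_y = 350.3 MPa, ρ = 8707 kg/m³
  sample G: σ_y = 374.0 MPa, ρ = 4530 kg/m³
  sample W: σ_y = 337.0 MPa, ρ = 7810 kg/m³
  sample H: M = 27.1×10⁻³
  sample Q: M = 23.5×10⁻³
  sample R: M = 21.0×10⁻³
  sample G: M = 11.5×10⁻³
  sample B: M = 7.56×10⁻³
  sample W: M = 6.20×10⁻³
  sample X: M = 5.71×10⁻³
Sample H ranks first.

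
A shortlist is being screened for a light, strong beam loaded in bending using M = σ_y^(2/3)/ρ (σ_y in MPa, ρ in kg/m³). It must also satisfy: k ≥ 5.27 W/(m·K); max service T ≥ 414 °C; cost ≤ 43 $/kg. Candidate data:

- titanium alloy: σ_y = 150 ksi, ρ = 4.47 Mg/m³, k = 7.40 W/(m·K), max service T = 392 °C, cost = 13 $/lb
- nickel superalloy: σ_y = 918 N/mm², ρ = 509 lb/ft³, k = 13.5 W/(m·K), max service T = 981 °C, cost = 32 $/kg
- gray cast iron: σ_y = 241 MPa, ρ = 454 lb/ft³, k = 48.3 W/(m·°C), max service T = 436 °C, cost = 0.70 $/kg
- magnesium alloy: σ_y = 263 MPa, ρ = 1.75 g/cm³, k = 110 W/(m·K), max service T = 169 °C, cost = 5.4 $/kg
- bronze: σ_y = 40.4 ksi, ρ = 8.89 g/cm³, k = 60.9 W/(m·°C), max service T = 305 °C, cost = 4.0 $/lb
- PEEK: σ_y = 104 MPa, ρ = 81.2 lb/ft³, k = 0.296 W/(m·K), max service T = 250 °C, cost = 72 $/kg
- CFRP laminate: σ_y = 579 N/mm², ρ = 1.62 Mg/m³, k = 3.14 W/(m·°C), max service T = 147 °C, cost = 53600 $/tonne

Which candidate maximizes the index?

Screen on constraints: k ≥ 5.27 W/(m·K); max service T ≥ 414 °C; cost ≤ 43 $/kg. Survivors: nickel superalloy, gray cast iron.
Convert each candidate to consistent units, then evaluate M:
  nickel superalloy: σ_y = 918.0 MPa, ρ = 8153 kg/m³
  gray cast iron: σ_y = 241.0 MPa, ρ = 7272 kg/m³
  nickel superalloy: M = 11.6×10⁻³
  gray cast iron: M = 5.33×10⁻³
Nickel superalloy ranks first.

nickel superalloy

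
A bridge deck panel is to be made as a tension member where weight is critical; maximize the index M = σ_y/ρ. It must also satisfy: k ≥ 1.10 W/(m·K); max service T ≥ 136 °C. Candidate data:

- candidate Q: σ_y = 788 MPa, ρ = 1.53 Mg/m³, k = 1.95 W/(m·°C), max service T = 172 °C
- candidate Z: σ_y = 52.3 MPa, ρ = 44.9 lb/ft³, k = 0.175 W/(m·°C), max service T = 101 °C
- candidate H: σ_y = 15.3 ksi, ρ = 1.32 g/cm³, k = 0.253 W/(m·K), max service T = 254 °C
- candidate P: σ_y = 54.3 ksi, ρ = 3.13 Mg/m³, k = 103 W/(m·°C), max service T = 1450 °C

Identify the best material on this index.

candidate Q

Screen on constraints: k ≥ 1.10 W/(m·K); max service T ≥ 136 °C. Survivors: candidate Q, candidate P.
Putting every candidate on a common basis:
  candidate Q: σ_y = 788.0 MPa, ρ = 1530 kg/m³
  candidate P: σ_y = 374.4 MPa, ρ = 3130 kg/m³
  candidate Q: M = 515 kN·m/kg
  candidate P: M = 120 kN·m/kg
Highest index: candidate Q.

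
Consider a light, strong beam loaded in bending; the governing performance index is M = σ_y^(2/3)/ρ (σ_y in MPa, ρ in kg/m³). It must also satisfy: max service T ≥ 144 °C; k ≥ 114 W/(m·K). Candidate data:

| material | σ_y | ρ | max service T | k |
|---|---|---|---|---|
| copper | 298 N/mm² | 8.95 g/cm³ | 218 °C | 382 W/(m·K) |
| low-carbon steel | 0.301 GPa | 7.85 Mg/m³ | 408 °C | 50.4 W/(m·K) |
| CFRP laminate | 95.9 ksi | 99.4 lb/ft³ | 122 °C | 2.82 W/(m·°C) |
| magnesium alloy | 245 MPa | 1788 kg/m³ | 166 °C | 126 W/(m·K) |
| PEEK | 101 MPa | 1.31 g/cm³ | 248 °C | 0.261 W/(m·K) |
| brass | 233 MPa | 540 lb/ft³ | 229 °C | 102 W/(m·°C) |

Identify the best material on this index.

magnesium alloy

Screen on constraints: max service T ≥ 144 °C; k ≥ 114 W/(m·K). Survivors: copper, magnesium alloy.
After converting to SI:
  copper: σ_y = 298.0 MPa, ρ = 8950 kg/m³
  magnesium alloy: σ_y = 245.0 MPa, ρ = 1788 kg/m³
  magnesium alloy: M = 21.9×10⁻³
  copper: M = 4.98×10⁻³
Highest index: magnesium alloy.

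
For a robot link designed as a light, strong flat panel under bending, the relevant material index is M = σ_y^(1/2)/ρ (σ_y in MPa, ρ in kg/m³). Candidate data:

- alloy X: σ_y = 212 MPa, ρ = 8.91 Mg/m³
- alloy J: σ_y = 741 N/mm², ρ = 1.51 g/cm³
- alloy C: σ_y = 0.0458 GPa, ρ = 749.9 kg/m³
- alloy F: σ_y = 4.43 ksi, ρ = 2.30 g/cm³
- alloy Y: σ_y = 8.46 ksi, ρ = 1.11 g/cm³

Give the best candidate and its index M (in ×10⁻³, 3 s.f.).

alloy J, M = 18.0×10⁻³

In SI units:
  alloy X: σ_y = 212.0 MPa, ρ = 8910 kg/m³
  alloy J: σ_y = 741.0 MPa, ρ = 1510 kg/m³
  alloy C: σ_y = 45.80 MPa, ρ = 749.9 kg/m³
  alloy F: σ_y = 30.54 MPa, ρ = 2300 kg/m³
  alloy Y: σ_y = 58.33 MPa, ρ = 1110 kg/m³
  alloy J: M = 18.0×10⁻³
  alloy C: M = 9.02×10⁻³
  alloy Y: M = 6.88×10⁻³
  alloy F: M = 2.40×10⁻³
  alloy X: M = 1.63×10⁻³
Alloy J has the largest M.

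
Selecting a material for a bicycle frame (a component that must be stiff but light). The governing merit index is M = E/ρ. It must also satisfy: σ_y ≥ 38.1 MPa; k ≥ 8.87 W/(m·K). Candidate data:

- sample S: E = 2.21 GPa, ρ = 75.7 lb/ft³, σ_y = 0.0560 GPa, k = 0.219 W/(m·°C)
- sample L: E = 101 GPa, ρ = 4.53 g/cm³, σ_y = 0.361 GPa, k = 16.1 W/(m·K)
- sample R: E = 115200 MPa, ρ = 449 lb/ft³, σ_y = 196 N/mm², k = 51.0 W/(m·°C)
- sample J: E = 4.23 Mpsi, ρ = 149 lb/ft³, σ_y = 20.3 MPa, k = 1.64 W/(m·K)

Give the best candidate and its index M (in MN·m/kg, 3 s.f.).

Screen on constraints: σ_y ≥ 38.1 MPa; k ≥ 8.87 W/(m·K). Survivors: sample L, sample R.
Convert each candidate to consistent units, then evaluate M:
  sample L: E = 101.0 GPa, ρ = 4530 kg/m³
  sample R: E = 115.2 GPa, ρ = 7192 kg/m³
  sample L: M = 22.3 MN·m/kg
  sample R: M = 16.0 MN·m/kg
Sample L ranks first.

sample L, M = 22.3 MN·m/kg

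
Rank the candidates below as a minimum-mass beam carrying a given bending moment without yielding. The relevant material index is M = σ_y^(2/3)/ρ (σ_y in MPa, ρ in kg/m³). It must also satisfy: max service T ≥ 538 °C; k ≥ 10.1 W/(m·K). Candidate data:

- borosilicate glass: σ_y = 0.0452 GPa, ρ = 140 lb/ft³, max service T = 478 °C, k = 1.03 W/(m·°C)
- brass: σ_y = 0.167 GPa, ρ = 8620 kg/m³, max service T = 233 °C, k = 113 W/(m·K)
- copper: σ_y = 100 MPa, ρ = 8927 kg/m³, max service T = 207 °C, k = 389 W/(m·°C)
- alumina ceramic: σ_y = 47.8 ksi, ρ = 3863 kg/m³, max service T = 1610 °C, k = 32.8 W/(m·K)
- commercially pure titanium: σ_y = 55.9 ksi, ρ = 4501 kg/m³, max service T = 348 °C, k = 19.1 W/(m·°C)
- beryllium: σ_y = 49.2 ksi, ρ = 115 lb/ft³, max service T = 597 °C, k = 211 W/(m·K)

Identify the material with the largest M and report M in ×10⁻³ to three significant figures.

Screen on constraints: max service T ≥ 538 °C; k ≥ 10.1 W/(m·K). Survivors: alumina ceramic, beryllium.
After converting to SI:
  alumina ceramic: σ_y = 329.6 MPa, ρ = 3863 kg/m³
  beryllium: σ_y = 339.2 MPa, ρ = 1842 kg/m³
  beryllium: M = 26.4×10⁻³
  alumina ceramic: M = 12.4×10⁻³
The maximum is for beryllium.

beryllium, M = 26.4×10⁻³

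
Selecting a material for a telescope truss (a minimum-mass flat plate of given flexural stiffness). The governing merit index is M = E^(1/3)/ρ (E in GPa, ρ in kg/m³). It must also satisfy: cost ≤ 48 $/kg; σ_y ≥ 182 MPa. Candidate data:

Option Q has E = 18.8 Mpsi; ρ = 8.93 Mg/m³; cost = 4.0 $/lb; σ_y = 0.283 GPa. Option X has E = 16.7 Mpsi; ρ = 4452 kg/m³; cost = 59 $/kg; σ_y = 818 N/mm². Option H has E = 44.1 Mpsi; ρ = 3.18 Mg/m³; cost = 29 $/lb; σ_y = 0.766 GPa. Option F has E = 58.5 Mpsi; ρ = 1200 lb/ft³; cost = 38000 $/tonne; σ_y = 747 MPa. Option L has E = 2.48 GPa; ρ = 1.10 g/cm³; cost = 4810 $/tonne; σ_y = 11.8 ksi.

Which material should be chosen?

option Q

Screen on constraints: cost ≤ 48 $/kg; σ_y ≥ 182 MPa. Survivors: option Q, option F.
After converting to SI:
  option Q: E = 129.6 GPa, ρ = 8930 kg/m³
  option F: E = 403.3 GPa, ρ = 19220 kg/m³
  option Q: M = 0.567×10⁻³
  option F: M = 0.384×10⁻³
Highest index: option Q.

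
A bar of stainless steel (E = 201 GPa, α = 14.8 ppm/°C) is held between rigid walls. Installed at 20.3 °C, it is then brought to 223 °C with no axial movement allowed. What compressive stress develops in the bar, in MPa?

603 MPa

ΔT = 202.7 K. Constrained thermal stress σ = E·α·ΔT = 201.0×10³ MPa × 14.8×10⁻⁶ × 202.7 = 603 MPa (compressive).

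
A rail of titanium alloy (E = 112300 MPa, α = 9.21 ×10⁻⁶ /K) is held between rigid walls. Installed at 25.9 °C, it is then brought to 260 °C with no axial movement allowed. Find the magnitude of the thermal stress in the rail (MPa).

242 MPa

E = 112300 MPa = 112.3 GPa.
ΔT = 234.1 K. Constrained thermal stress σ = E·α·ΔT = 112.3×10³ MPa × 9.21×10⁻⁶ × 234.1 = 242 MPa (compressive).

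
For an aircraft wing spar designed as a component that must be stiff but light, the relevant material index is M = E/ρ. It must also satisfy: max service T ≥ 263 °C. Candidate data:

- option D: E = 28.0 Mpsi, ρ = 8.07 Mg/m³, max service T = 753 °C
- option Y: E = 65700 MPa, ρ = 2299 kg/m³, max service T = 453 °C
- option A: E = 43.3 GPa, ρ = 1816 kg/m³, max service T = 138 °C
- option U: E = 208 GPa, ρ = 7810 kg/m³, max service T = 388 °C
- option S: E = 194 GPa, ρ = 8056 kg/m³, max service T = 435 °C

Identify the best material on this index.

Screen on constraints: max service T ≥ 263 °C. Survivors: option D, option Y, option U, option S.
After converting to SI:
  option D: E = 193.1 GPa, ρ = 8070 kg/m³
  option Y: E = 65.70 GPa, ρ = 2299 kg/m³
  option U: E = 208.0 GPa, ρ = 7810 kg/m³
  option S: E = 194.0 GPa, ρ = 8056 kg/m³
  option Y: M = 28.6 MN·m/kg
  option U: M = 26.6 MN·m/kg
  option S: M = 24.1 MN·m/kg
  option D: M = 23.9 MN·m/kg
Option Y has the largest M.

option Y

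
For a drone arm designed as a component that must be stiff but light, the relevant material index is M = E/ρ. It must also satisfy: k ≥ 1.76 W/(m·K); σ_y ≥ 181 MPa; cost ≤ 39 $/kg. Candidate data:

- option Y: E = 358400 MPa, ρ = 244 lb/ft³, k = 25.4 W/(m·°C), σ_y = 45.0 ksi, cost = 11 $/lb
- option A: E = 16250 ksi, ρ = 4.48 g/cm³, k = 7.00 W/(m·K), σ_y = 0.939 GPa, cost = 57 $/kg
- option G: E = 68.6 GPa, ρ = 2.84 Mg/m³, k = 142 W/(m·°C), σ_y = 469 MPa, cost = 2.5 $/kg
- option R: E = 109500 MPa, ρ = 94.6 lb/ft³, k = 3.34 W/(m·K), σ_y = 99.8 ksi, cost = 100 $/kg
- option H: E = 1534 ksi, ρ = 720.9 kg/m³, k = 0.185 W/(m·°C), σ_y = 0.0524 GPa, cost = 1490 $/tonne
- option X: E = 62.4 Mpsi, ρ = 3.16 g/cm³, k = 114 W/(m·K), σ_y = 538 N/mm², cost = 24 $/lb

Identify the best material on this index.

option Y

Screen on constraints: k ≥ 1.76 W/(m·K); σ_y ≥ 181 MPa; cost ≤ 39 $/kg. Survivors: option Y, option G.
After converting to SI:
  option Y: E = 358.4 GPa, ρ = 3909 kg/m³
  option G: E = 68.60 GPa, ρ = 2840 kg/m³
  option Y: M = 91.7 MN·m/kg
  option G: M = 24.2 MN·m/kg
Option Y has the largest M.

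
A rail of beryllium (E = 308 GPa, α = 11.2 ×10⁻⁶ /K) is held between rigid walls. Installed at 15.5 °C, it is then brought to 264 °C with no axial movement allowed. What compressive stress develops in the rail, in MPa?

ΔT = 248.5 K. Constrained thermal stress σ = E·α·ΔT = 308.0×10³ MPa × 11.2×10⁻⁶ × 248.5 = 857 MPa (compressive).

857 MPa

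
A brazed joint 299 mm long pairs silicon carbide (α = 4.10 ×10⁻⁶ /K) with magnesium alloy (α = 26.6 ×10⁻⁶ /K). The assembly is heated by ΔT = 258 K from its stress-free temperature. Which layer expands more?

magnesium alloy

α(silicon carbide) = 4.10×10⁻⁶/K vs α(magnesium alloy) = 26.6×10⁻⁶/K.
Higher α expands more for the same ΔT: magnesium alloy.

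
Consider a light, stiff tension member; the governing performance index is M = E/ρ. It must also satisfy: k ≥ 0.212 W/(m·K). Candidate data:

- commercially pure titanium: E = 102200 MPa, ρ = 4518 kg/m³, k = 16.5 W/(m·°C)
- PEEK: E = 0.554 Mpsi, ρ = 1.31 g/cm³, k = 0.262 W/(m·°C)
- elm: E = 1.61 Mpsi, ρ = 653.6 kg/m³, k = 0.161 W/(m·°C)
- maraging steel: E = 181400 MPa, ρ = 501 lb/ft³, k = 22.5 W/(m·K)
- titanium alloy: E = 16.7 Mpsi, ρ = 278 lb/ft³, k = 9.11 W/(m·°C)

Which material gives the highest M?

titanium alloy

Screen on constraints: k ≥ 0.212 W/(m·K). Survivors: commercially pure titanium, PEEK, maraging steel, titanium alloy.
Putting every candidate on a common basis:
  commercially pure titanium: E = 102.2 GPa, ρ = 4518 kg/m³
  PEEK: E = 3.820 GPa, ρ = 1310 kg/m³
  maraging steel: E = 181.4 GPa, ρ = 8025 kg/m³
  titanium alloy: E = 115.1 GPa, ρ = 4453 kg/m³
  titanium alloy: M = 25.9 MN·m/kg
  commercially pure titanium: M = 22.6 MN·m/kg
  maraging steel: M = 22.6 MN·m/kg
  PEEK: M = 2.92 MN·m/kg
Titanium alloy ranks first.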